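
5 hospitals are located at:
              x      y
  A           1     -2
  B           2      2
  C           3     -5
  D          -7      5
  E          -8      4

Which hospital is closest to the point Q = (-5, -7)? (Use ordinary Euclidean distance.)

A

Compare squared distances (the ordering matches that of the actual distances):
|QA|² = (-5−1)² + (-7−(-2))² = 36 + 25 = 61
|QB|² = (-5−2)² + (-7−2)² = 49 + 81 = 130
|QC|² = (-5−3)² + (-7−(-5))² = 64 + 4 = 68
|QD|² = (-5−(-7))² + (-7−5)² = 4 + 144 = 148
|QE|² = (-5−(-8))² + (-7−4)² = 9 + 121 = 130
Minimum is at A.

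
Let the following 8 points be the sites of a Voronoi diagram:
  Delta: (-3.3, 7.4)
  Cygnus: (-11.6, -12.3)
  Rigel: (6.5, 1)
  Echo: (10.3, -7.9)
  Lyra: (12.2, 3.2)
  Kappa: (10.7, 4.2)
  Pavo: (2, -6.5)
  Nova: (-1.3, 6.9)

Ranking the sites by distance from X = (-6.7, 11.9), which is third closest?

Rigel

Compare squared distances (the ordering matches that of the actual distances):
d²(X, Delta) = (-6.7−(-3.3))² + (11.9−7.4)² = 11.56 + 20.25 = 31.81
d²(X, Cygnus) = (-6.7−(-11.6))² + (11.9−(-12.3))² = 24.01 + 585.64 = 609.65
d²(X, Rigel) = (-6.7−6.5)² + (11.9−1)² = 174.24 + 118.81 = 293.05
d²(X, Echo) = (-6.7−10.3)² + (11.9−(-7.9))² = 289 + 392.04 = 681.04
d²(X, Lyra) = (-6.7−12.2)² + (11.9−3.2)² = 357.21 + 75.69 = 432.9
d²(X, Kappa) = (-6.7−10.7)² + (11.9−4.2)² = 302.76 + 59.29 = 362.05
d²(X, Pavo) = (-6.7−2)² + (11.9−(-6.5))² = 75.69 + 338.56 = 414.25
d²(X, Nova) = (-6.7−(-1.3))² + (11.9−6.9)² = 29.16 + 25 = 54.16
Sorted ascending: Delta, Nova, Rigel, Kappa, … — the third-nearest is Rigel.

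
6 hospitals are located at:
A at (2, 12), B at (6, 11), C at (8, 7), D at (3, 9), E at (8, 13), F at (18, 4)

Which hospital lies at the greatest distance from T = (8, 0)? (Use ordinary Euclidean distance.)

A

Since √ is increasing, it suffices to compare squared distances:
|TA|² = (8−2)² + (0−12)² = 36 + 144 = 180
|TB|² = (8−6)² + (0−11)² = 4 + 121 = 125
|TC|² = (8−8)² + (0−7)² = 0 + 49 = 49
|TD|² = (8−3)² + (0−9)² = 25 + 81 = 106
|TE|² = (8−8)² + (0−13)² = 0 + 169 = 169
|TF|² = (8−18)² + (0−4)² = 100 + 16 = 116
The largest is to A.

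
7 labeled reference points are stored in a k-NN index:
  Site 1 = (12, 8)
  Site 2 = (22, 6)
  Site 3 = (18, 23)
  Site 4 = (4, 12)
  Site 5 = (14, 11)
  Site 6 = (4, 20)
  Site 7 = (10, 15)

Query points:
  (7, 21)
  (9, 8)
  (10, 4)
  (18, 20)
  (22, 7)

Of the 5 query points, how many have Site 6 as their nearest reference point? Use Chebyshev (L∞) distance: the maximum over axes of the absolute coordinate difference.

(7, 21) — d to each: Site 1:13, Site 2:15, Site 3:11, Site 4:9, Site 5:10, Site 6:3, Site 7:6 → nearest is Site 6
(9, 8) — d to each: Site 1:3, Site 2:13, Site 3:15, Site 4:5, Site 5:5, Site 6:12, Site 7:7 → nearest is Site 1
(10, 4) — d to each: Site 1:4, Site 2:12, Site 3:19, Site 4:8, Site 5:7, Site 6:16, Site 7:11 → nearest is Site 1
(18, 20) — d to each: Site 1:12, Site 2:14, Site 3:3, Site 4:14, Site 5:9, Site 6:14, Site 7:8 → nearest is Site 3
(22, 7) — d to each: Site 1:10, Site 2:1, Site 3:16, Site 4:18, Site 5:8, Site 6:18, Site 7:12 → nearest is Site 2
1 of the 5 points has Site 6 as nearest.

1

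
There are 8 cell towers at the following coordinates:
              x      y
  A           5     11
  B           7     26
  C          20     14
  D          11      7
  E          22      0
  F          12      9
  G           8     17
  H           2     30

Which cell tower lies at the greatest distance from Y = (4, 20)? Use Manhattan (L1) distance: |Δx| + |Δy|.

E

d(Y,A) = 1 + 9 = 10
d(Y,B) = 3 + 6 = 9
d(Y,C) = 16 + 6 = 22
d(Y,D) = 7 + 13 = 20
d(Y,E) = 18 + 20 = 38
d(Y,F) = 8 + 11 = 19
d(Y,G) = 4 + 3 = 7
d(Y,H) = 2 + 10 = 12
The largest is to E.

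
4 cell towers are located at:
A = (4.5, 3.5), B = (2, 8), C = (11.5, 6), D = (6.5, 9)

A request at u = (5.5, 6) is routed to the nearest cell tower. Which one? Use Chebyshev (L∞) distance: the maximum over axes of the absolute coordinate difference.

A

d(u,A) = max(1, 2.5) = 2.5
d(u,B) = max(3.5, 2) = 3.5
d(u,C) = max(6, 0) = 6
d(u,D) = max(1, 3) = 3
A is nearest.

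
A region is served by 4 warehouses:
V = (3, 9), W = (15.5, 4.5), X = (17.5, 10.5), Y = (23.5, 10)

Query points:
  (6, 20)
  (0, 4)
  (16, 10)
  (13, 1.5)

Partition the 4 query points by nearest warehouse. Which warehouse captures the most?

(6, 20) — d² to each: V:130, W:330.5, X:222.5, Y:406.25 → nearest is V
(0, 4) — d² to each: V:34, W:240.5, X:348.5, Y:588.25 → nearest is V
(16, 10) — d² to each: V:170, W:30.5, X:2.5, Y:56.25 → nearest is X
(13, 1.5) — d² to each: V:156.25, W:15.25, X:101.25, Y:182.5 → nearest is W
Tally — V:2, W:1, X:1. V captures the most (2).

V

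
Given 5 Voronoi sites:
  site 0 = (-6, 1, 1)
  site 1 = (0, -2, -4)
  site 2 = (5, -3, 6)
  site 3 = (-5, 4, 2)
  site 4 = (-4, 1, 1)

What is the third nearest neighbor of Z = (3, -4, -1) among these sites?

site 4

Compare squared distances (the ordering matches that of the actual distances):
d²(Z, site 0) = (3−(-6))² + (-4−1)² + (-1−1)² = 81 + 25 + 4 = 110
d²(Z, site 1) = (3−0)² + (-4−(-2))² + (-1−(-4))² = 9 + 4 + 9 = 22
d²(Z, site 2) = (3−5)² + (-4−(-3))² + (-1−6)² = 4 + 1 + 49 = 54
d²(Z, site 3) = (3−(-5))² + (-4−4)² + (-1−2)² = 64 + 64 + 9 = 137
d²(Z, site 4) = (3−(-4))² + (-4−1)² + (-1−1)² = 49 + 25 + 4 = 78
Sorted ascending: site 1, site 2, site 4, site 0, … — the third-nearest is site 4.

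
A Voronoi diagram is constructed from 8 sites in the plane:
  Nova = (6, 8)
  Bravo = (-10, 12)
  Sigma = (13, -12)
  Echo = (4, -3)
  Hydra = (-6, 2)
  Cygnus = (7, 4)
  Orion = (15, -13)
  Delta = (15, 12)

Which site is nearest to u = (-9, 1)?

Hydra

Squared Euclidean distances:
d²(u, Nova) = (-9−6)² + (1−8)² = 225 + 49 = 274
d²(u, Bravo) = (-9−(-10))² + (1−12)² = 1 + 121 = 122
d²(u, Sigma) = (-9−13)² + (1−(-12))² = 484 + 169 = 653
d²(u, Echo) = (-9−4)² + (1−(-3))² = 169 + 16 = 185
d²(u, Hydra) = (-9−(-6))² + (1−2)² = 9 + 1 = 10
d²(u, Cygnus) = (-9−7)² + (1−4)² = 256 + 9 = 265
d²(u, Orion) = (-9−15)² + (1−(-13))² = 576 + 196 = 772
d²(u, Delta) = (-9−15)² + (1−12)² = 576 + 121 = 697
Hydra is nearest.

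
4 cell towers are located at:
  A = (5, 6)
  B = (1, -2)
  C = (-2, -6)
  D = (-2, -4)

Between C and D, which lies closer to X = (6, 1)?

Compare squared distances:
|XC|² = (6−(-2))² + (1−(-6))² = 64 + 49 = 113
|XD|² = (6−(-2))² + (1−(-4))² = 64 + 25 = 89
113 > 89, so D is closer.

D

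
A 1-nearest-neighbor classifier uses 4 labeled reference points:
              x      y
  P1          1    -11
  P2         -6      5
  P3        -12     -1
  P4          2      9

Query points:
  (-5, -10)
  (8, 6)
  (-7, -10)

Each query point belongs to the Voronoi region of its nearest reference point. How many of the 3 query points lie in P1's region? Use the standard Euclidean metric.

2

(-5, -10) — d² to each: P1:37, P2:226, P3:130, P4:410 → nearest is P1
(8, 6) — d² to each: P1:338, P2:197, P3:449, P4:45 → nearest is P4
(-7, -10) — d² to each: P1:65, P2:226, P3:106, P4:442 → nearest is P1
2 of the 3 points have P1 as nearest.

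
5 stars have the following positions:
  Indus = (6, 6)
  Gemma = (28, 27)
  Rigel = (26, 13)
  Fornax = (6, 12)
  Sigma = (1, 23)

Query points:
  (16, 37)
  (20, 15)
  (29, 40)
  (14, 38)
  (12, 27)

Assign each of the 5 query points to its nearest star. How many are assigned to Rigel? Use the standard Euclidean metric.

(16, 37) — d² to each: Indus:1061, Gemma:244, Rigel:676, Fornax:725, Sigma:421 → nearest is Gemma
(20, 15) — d² to each: Indus:277, Gemma:208, Rigel:40, Fornax:205, Sigma:425 → nearest is Rigel
(29, 40) — d² to each: Indus:1685, Gemma:170, Rigel:738, Fornax:1313, Sigma:1073 → nearest is Gemma
(14, 38) — d² to each: Indus:1088, Gemma:317, Rigel:769, Fornax:740, Sigma:394 → nearest is Gemma
(12, 27) — d² to each: Indus:477, Gemma:256, Rigel:392, Fornax:261, Sigma:137 → nearest is Sigma
1 of the 5 points has Rigel as nearest.

1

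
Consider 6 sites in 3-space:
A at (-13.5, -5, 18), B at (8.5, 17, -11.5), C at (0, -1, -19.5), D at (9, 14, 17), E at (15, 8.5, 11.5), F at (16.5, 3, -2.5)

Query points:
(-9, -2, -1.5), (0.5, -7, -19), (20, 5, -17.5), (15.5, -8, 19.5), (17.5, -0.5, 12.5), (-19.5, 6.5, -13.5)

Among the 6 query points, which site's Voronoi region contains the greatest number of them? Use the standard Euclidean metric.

C

(-9, -2, -1.5) — d² to each: A:409.5, B:767.25, C:406, D:922.25, E:855.25, F:676.25 → nearest is C
(0.5, -7, -19) — d² to each: A:1569, B:696.25, C:36.5, D:1809.25, E:1380.75, F:628.25 → nearest is C
(20, 5, -17.5) — d² to each: A:2482.5, B:312.25, C:440, D:1392.25, E:878.25, F:241.25 → nearest is F
(15.5, -8, 19.5) — d² to each: A:852.25, B:1635, C:1810.25, D:532.5, E:336.5, F:606 → nearest is E
(17.5, -0.5, 12.5) — d² to each: A:1011.5, B:963.25, C:1330.5, D:302.75, E:88.25, F:238.25 → nearest is E
(-19.5, 6.5, -13.5) — d² to each: A:1160.5, B:898.25, C:472.5, D:1798.75, E:1819.25, F:1429.25 → nearest is C
Tally — C:3, E:2, F:1. C captures the most (3).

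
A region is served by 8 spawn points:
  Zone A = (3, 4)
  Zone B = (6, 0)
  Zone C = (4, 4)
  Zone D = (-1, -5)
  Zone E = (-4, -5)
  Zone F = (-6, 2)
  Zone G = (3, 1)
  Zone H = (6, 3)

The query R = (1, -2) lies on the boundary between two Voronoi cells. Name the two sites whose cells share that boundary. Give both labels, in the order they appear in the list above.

Zone D and Zone G

Squared distances from R to each site:
d²(R, Zone A) = (1−3)² + (-2−4)² = 4 + 36 = 40
d²(R, Zone B) = (1−6)² + (-2−0)² = 25 + 4 = 29
d²(R, Zone C) = (1−4)² + (-2−4)² = 9 + 36 = 45
d²(R, Zone D) = (1−(-1))² + (-2−(-5))² = 4 + 9 = 13
d²(R, Zone E) = (1−(-4))² + (-2−(-5))² = 25 + 9 = 34
d²(R, Zone F) = (1−(-6))² + (-2−2)² = 49 + 16 = 65
d²(R, Zone G) = (1−3)² + (-2−1)² = 4 + 9 = 13
d²(R, Zone H) = (1−6)² + (-2−3)² = 25 + 25 = 50
R is equidistant from Zone D and Zone G (both at squared distance 13), and every other site is strictly farther — so R lies on the Zone D–Zone G Voronoi edge.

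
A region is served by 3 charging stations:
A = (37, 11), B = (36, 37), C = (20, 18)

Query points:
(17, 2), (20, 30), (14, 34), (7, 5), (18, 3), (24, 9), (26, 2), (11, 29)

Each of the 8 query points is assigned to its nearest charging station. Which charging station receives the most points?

(17, 2) — d² to each: A:481, B:1586, C:265 → nearest is C
(20, 30) — d² to each: A:650, B:305, C:144 → nearest is C
(14, 34) — d² to each: A:1058, B:493, C:292 → nearest is C
(7, 5) — d² to each: A:936, B:1865, C:338 → nearest is C
(18, 3) — d² to each: A:425, B:1480, C:229 → nearest is C
(24, 9) — d² to each: A:173, B:928, C:97 → nearest is C
(26, 2) — d² to each: A:202, B:1325, C:292 → nearest is A
(11, 29) — d² to each: A:1000, B:689, C:202 → nearest is C
Tally — A:1, C:7. C captures the most (7).

C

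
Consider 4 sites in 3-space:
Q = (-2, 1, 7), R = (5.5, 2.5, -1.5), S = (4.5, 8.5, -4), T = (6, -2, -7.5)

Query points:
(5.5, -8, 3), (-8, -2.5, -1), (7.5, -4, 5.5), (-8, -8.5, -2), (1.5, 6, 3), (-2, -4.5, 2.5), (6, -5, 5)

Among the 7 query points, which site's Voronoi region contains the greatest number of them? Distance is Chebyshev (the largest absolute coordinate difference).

Q

(5.5, -8, 3) — d to each: Q:9, R:10.5, S:16.5, T:10.5 → nearest is Q
(-8, -2.5, -1) — d to each: Q:8, R:13.5, S:12.5, T:14 → nearest is Q
(7.5, -4, 5.5) — d to each: Q:9.5, R:7, S:12.5, T:13 → nearest is R
(-8, -8.5, -2) — d to each: Q:9.5, R:13.5, S:17, T:14 → nearest is Q
(1.5, 6, 3) — d to each: Q:5, R:4.5, S:7, T:10.5 → nearest is R
(-2, -4.5, 2.5) — d to each: Q:5.5, R:7.5, S:13, T:10 → nearest is Q
(6, -5, 5) — d to each: Q:8, R:7.5, S:13.5, T:12.5 → nearest is R
Tally — Q:4, R:3. Q captures the most (4).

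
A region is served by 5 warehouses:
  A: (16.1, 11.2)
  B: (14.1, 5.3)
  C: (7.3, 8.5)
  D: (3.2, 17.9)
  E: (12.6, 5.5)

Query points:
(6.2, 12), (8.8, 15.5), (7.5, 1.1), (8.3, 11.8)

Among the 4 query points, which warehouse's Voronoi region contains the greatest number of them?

(6.2, 12) — d² to each: A:98.65, B:107.3, C:13.46, D:43.81, E:83.21 → nearest is C
(8.8, 15.5) — d² to each: A:71.78, B:132.13, C:51.25, D:37.12, E:114.44 → nearest is D
(7.5, 1.1) — d² to each: A:175.97, B:61.2, C:54.8, D:300.73, E:45.37 → nearest is E
(8.3, 11.8) — d² to each: A:61.2, B:75.89, C:11.89, D:63.22, E:58.18 → nearest is C
Tally — C:2, D:1, E:1. C captures the most (2).

C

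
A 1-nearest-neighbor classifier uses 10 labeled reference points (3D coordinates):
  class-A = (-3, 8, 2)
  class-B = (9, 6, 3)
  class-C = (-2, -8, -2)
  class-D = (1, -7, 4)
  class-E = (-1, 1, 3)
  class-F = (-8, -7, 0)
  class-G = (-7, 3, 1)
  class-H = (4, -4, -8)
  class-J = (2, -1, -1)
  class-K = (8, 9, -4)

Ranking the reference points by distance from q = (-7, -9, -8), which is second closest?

class-F

Compare squared distances (the ordering matches that of the actual distances):
d²(q, class-A) = (-7−(-3))² + (-9−8)² + (-8−2)² = 16 + 289 + 100 = 405
d²(q, class-B) = (-7−9)² + (-9−6)² + (-8−3)² = 256 + 225 + 121 = 602
d²(q, class-C) = (-7−(-2))² + (-9−(-8))² + (-8−(-2))² = 25 + 1 + 36 = 62
d²(q, class-D) = (-7−1)² + (-9−(-7))² + (-8−4)² = 64 + 4 + 144 = 212
d²(q, class-E) = (-7−(-1))² + (-9−1)² + (-8−3)² = 36 + 100 + 121 = 257
d²(q, class-F) = (-7−(-8))² + (-9−(-7))² + (-8−0)² = 1 + 4 + 64 = 69
d²(q, class-G) = (-7−(-7))² + (-9−3)² + (-8−1)² = 0 + 144 + 81 = 225
d²(q, class-H) = (-7−4)² + (-9−(-4))² + (-8−(-8))² = 121 + 25 + 0 = 146
d²(q, class-J) = (-7−2)² + (-9−(-1))² + (-8−(-1))² = 81 + 64 + 49 = 194
d²(q, class-K) = (-7−8)² + (-9−9)² + (-8−(-4))² = 225 + 324 + 16 = 565
Sorted ascending: class-C, class-F, class-H, … — the second-nearest is class-F.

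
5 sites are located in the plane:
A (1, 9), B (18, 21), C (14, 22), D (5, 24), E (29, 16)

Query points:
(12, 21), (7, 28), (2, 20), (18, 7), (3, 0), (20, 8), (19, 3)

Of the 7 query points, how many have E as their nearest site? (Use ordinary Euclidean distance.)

2

(12, 21) — d² to each: A:265, B:36, C:5, D:58, E:314 → nearest is C
(7, 28) — d² to each: A:397, B:170, C:85, D:20, E:628 → nearest is D
(2, 20) — d² to each: A:122, B:257, C:148, D:25, E:745 → nearest is D
(18, 7) — d² to each: A:293, B:196, C:241, D:458, E:202 → nearest is B
(3, 0) — d² to each: A:85, B:666, C:605, D:580, E:932 → nearest is A
(20, 8) — d² to each: A:362, B:173, C:232, D:481, E:145 → nearest is E
(19, 3) — d² to each: A:360, B:325, C:386, D:637, E:269 → nearest is E
2 of the 7 points have E as nearest.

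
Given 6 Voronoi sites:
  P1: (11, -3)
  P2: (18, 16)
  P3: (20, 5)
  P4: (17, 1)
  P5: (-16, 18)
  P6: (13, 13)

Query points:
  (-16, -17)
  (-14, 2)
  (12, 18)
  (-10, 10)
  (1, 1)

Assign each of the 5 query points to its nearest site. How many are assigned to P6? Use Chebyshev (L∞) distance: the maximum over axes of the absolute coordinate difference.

1

(-16, -17) — d to each: P1:27, P2:34, P3:36, P4:33, P5:35, P6:30 → nearest is P1
(-14, 2) — d to each: P1:25, P2:32, P3:34, P4:31, P5:16, P6:27 → nearest is P5
(12, 18) — d to each: P1:21, P2:6, P3:13, P4:17, P5:28, P6:5 → nearest is P6
(-10, 10) — d to each: P1:21, P2:28, P3:30, P4:27, P5:8, P6:23 → nearest is P5
(1, 1) — d to each: P1:10, P2:17, P3:19, P4:16, P5:17, P6:12 → nearest is P1
1 of the 5 points has P6 as nearest.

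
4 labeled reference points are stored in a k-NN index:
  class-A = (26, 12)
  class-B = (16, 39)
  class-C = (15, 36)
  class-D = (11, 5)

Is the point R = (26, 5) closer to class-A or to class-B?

Compare squared distances:
d²(R, class-A) = (26−26)² + (5−12)² = 0 + 49 = 49
d²(R, class-B) = (26−16)² + (5−39)² = 100 + 1156 = 1256
49 < 1256, so class-A is closer.

class-A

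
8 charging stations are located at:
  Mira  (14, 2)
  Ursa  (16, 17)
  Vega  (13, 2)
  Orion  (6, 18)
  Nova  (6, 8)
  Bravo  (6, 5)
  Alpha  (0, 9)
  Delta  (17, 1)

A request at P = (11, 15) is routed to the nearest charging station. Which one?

Ursa

Squared Euclidean distances:
d²(P, Mira) = (11−14)² + (15−2)² = 9 + 169 = 178
d²(P, Ursa) = (11−16)² + (15−17)² = 25 + 4 = 29
d²(P, Vega) = (11−13)² + (15−2)² = 4 + 169 = 173
d²(P, Orion) = (11−6)² + (15−18)² = 25 + 9 = 34
d²(P, Nova) = (11−6)² + (15−8)² = 25 + 49 = 74
d²(P, Bravo) = (11−6)² + (15−5)² = 25 + 100 = 125
d²(P, Alpha) = (11−0)² + (15−9)² = 121 + 36 = 157
d²(P, Delta) = (11−17)² + (15−1)² = 36 + 196 = 232
The smallest is to Ursa, so P lies in the Voronoi region of Ursa.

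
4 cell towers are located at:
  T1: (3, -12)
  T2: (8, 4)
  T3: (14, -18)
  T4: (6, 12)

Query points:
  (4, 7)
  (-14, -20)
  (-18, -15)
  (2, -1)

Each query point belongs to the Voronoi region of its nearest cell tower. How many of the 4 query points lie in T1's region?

2

(4, 7) — d² to each: T1:362, T2:25, T3:725, T4:29 → nearest is T2
(-14, -20) — d² to each: T1:353, T2:1060, T3:788, T4:1424 → nearest is T1
(-18, -15) — d² to each: T1:450, T2:1037, T3:1033, T4:1305 → nearest is T1
(2, -1) — d² to each: T1:122, T2:61, T3:433, T4:185 → nearest is T2
2 of the 4 points have T1 as nearest.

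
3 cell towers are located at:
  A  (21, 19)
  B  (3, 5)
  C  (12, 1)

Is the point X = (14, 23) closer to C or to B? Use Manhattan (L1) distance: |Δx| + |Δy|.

d(X,C) = |14−12| + |23−1| = 2 + 22 = 24
d(X,B) = |14−3| + |23−5| = 11 + 18 = 29
24 < 29, so C is closer.

C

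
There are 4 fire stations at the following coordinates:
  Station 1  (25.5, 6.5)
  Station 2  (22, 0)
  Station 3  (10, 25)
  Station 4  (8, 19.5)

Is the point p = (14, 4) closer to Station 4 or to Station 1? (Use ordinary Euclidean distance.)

Compare squared distances:
d²(p, Station 4) = (14−8)² + (4−19.5)² = 36 + 240.25 = 276.25
d²(p, Station 1) = (14−25.5)² + (4−6.5)² = 132.25 + 6.25 = 138.5
276.25 > 138.5, so Station 1 is closer.

Station 1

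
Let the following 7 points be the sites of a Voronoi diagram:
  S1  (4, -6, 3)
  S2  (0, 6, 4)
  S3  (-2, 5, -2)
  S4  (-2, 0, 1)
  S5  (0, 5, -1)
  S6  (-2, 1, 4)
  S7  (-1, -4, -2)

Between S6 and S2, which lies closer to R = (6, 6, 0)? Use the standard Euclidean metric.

Compare squared distances:
|RS6|² = (6−(-2))² + (6−1)² + (0−4)² = 64 + 25 + 16 = 105
|RS2|² = (6−0)² + (6−6)² + (0−4)² = 36 + 0 + 16 = 52
105 > 52, so S2 is closer.

S2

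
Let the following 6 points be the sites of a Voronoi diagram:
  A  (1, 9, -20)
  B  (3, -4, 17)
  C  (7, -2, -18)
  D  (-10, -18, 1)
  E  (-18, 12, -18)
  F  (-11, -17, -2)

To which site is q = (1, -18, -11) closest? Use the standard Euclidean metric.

Since √ is increasing, it suffices to compare squared distances:
|qA|² = 0 + 729 + 81 = 810
|qB|² = 4 + 196 + 784 = 984
|qC|² = 36 + 256 + 49 = 341
|qD|² = 121 + 0 + 144 = 265
|qE|² = 361 + 900 + 49 = 1310
|qF|² = 144 + 1 + 81 = 226
F is nearest.

F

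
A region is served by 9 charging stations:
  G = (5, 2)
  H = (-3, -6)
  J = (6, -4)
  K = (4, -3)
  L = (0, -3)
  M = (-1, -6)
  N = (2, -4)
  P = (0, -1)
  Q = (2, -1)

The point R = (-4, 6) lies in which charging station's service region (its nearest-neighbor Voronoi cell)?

P

Compare squared distances (the ordering matches that of the actual distances):
|RG|² = 81 + 16 = 97
|RH|² = 1 + 144 = 145
|RJ|² = 100 + 100 = 200
|RK|² = 64 + 81 = 145
|RL|² = 16 + 81 = 97
|RM|² = 9 + 144 = 153
|RN|² = 36 + 100 = 136
|RP|² = 16 + 49 = 65
|RQ|² = 36 + 49 = 85
The smallest is to P, so R lies in the Voronoi region of P.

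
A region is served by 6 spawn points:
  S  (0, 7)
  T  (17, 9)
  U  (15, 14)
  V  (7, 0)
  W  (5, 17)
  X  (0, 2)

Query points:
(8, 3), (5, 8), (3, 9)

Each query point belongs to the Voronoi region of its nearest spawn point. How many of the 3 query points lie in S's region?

2

(8, 3) — d² to each: S:80, T:117, U:170, V:10, W:205, X:65 → nearest is V
(5, 8) — d² to each: S:26, T:145, U:136, V:68, W:81, X:61 → nearest is S
(3, 9) — d² to each: S:13, T:196, U:169, V:97, W:68, X:58 → nearest is S
2 of the 3 points have S as nearest.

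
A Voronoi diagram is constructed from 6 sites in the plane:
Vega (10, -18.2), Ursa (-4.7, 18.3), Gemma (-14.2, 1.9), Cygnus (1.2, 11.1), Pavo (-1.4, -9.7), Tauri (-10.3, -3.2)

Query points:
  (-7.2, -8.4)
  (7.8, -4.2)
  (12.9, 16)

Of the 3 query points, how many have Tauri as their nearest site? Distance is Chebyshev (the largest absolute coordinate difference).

1

(-7.2, -8.4) — d to each: Vega:17.2, Ursa:26.7, Gemma:10.3, Cygnus:19.5, Pavo:5.8, Tauri:5.2 → nearest is Tauri
(7.8, -4.2) — d to each: Vega:14, Ursa:22.5, Gemma:22, Cygnus:15.3, Pavo:9.2, Tauri:18.1 → nearest is Pavo
(12.9, 16) — d to each: Vega:34.2, Ursa:17.6, Gemma:27.1, Cygnus:11.7, Pavo:25.7, Tauri:23.2 → nearest is Cygnus
1 of the 3 points has Tauri as nearest.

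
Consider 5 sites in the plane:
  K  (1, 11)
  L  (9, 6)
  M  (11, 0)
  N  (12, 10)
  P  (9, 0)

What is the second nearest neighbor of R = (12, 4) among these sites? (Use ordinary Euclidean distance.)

Compare squared distances (the ordering matches that of the actual distances):
|RK|² = (12−1)² + (4−11)² = 121 + 49 = 170
|RL|² = (12−9)² + (4−6)² = 9 + 4 = 13
|RM|² = (12−11)² + (4−0)² = 1 + 16 = 17
|RN|² = (12−12)² + (4−10)² = 0 + 36 = 36
|RP|² = (12−9)² + (4−0)² = 9 + 16 = 25
Sorted ascending: L, M, P, … — the second-nearest is M.

M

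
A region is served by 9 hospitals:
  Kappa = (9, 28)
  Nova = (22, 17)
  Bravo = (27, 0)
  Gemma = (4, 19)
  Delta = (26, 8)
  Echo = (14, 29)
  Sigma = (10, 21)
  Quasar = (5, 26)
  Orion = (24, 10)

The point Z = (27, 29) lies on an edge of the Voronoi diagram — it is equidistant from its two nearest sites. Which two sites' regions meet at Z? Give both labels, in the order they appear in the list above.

Nova and Echo

Squared distances from Z to each site:
d²(Z, Kappa) = (27−9)² + (29−28)² = 324 + 1 = 325
d²(Z, Nova) = (27−22)² + (29−17)² = 25 + 144 = 169
d²(Z, Bravo) = (27−27)² + (29−0)² = 0 + 841 = 841
d²(Z, Gemma) = (27−4)² + (29−19)² = 529 + 100 = 629
d²(Z, Delta) = (27−26)² + (29−8)² = 1 + 441 = 442
d²(Z, Echo) = (27−14)² + (29−29)² = 169 + 0 = 169
d²(Z, Sigma) = (27−10)² + (29−21)² = 289 + 64 = 353
d²(Z, Quasar) = (27−5)² + (29−26)² = 484 + 9 = 493
d²(Z, Orion) = (27−24)² + (29−10)² = 9 + 361 = 370
Z is equidistant from Nova and Echo (both at squared distance 169), and every other site is strictly farther — so Z lies on the Nova–Echo Voronoi edge.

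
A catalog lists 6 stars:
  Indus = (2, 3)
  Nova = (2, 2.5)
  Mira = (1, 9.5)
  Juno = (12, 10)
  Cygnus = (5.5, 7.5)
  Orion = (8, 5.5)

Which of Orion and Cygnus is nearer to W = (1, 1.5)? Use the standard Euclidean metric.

Compare squared distances:
d²(W, Orion) = (1−8)² + (1.5−5.5)² = 49 + 16 = 65
d²(W, Cygnus) = (1−5.5)² + (1.5−7.5)² = 20.25 + 36 = 56.25
65 > 56.25, so Cygnus is closer.

Cygnus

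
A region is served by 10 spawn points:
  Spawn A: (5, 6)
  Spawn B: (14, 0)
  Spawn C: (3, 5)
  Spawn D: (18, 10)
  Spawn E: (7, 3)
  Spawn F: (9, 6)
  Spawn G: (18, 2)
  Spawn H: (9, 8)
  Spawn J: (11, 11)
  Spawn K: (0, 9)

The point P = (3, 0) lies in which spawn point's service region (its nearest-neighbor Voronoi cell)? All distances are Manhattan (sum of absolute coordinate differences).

d(P, Spawn A) = |3−5| + |0−6| = 2 + 6 = 8
d(P, Spawn B) = |3−14| + |0−0| = 11 + 0 = 11
d(P, Spawn C) = |3−3| + |0−5| = 0 + 5 = 5
d(P, Spawn D) = |3−18| + |0−10| = 15 + 10 = 25
d(P, Spawn E) = |3−7| + |0−3| = 4 + 3 = 7
d(P, Spawn F) = |3−9| + |0−6| = 6 + 6 = 12
d(P, Spawn G) = |3−18| + |0−2| = 15 + 2 = 17
d(P, Spawn H) = |3−9| + |0−8| = 6 + 8 = 14
d(P, Spawn J) = |3−11| + |0−11| = 8 + 11 = 19
d(P, Spawn K) = |3−0| + |0−9| = 3 + 9 = 12
Minimum is at Spawn C.

Spawn C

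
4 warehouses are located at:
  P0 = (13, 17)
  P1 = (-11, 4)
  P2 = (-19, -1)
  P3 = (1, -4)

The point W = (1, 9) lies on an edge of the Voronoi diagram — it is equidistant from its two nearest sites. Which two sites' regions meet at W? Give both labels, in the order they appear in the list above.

Squared distances from W to each site:
|WP0|² = (1−13)² + (9−17)² = 144 + 64 = 208
|WP1|² = (1−(-11))² + (9−4)² = 144 + 25 = 169
|WP2|² = (1−(-19))² + (9−(-1))² = 400 + 100 = 500
|WP3|² = (1−1)² + (9−(-4))² = 0 + 169 = 169
W is equidistant from P1 and P3 (both at squared distance 169), and every other site is strictly farther — so W lies on the P1–P3 Voronoi edge.

P1 and P3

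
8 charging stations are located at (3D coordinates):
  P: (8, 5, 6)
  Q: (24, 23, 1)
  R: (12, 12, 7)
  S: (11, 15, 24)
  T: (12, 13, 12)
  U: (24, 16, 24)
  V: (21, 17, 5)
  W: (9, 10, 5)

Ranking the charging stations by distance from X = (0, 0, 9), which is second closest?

Since √ is increasing, it suffices to compare squared distances:
|XP|² = (0−8)² + (0−5)² + (9−6)² = 64 + 25 + 9 = 98
|XQ|² = (0−24)² + (0−23)² + (9−1)² = 576 + 529 + 64 = 1169
|XR|² = (0−12)² + (0−12)² + (9−7)² = 144 + 144 + 4 = 292
|XS|² = (0−11)² + (0−15)² + (9−24)² = 121 + 225 + 225 = 571
|XT|² = (0−12)² + (0−13)² + (9−12)² = 144 + 169 + 9 = 322
|XU|² = (0−24)² + (0−16)² + (9−24)² = 576 + 256 + 225 = 1057
|XV|² = (0−21)² + (0−17)² + (9−5)² = 441 + 289 + 16 = 746
|XW|² = (0−9)² + (0−10)² + (9−5)² = 81 + 100 + 16 = 197
Sorted ascending: P, W, R, … — the second-nearest is W.

W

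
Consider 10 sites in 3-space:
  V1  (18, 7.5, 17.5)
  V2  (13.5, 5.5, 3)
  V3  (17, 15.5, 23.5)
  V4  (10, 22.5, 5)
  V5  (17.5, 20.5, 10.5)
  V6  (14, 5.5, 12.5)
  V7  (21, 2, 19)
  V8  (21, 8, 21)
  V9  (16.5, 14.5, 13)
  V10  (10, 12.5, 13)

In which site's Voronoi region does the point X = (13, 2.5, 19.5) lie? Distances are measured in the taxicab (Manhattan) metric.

d(X,V1) = |13−18| + |2.5−7.5| + |19.5−17.5| = 5 + 5 + 2 = 12
d(X,V2) = |13−13.5| + |2.5−5.5| + |19.5−3| = 0.5 + 3 + 16.5 = 20
d(X,V3) = |13−17| + |2.5−15.5| + |19.5−23.5| = 4 + 13 + 4 = 21
d(X,V4) = |13−10| + |2.5−22.5| + |19.5−5| = 3 + 20 + 14.5 = 37.5
d(X,V5) = |13−17.5| + |2.5−20.5| + |19.5−10.5| = 4.5 + 18 + 9 = 31.5
d(X,V6) = |13−14| + |2.5−5.5| + |19.5−12.5| = 1 + 3 + 7 = 11
d(X,V7) = |13−21| + |2.5−2| + |19.5−19| = 8 + 0.5 + 0.5 = 9
d(X,V8) = |13−21| + |2.5−8| + |19.5−21| = 8 + 5.5 + 1.5 = 15
d(X,V9) = |13−16.5| + |2.5−14.5| + |19.5−13| = 3.5 + 12 + 6.5 = 22
d(X, V10) = |13−10| + |2.5−12.5| + |19.5−13| = 3 + 10 + 6.5 = 19.5
V7 is nearest.

V7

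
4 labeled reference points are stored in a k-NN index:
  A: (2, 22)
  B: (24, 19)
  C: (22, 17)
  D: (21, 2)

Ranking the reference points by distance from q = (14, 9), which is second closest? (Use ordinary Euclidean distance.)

C

Squared Euclidean distances:
|qA|² = (14−2)² + (9−22)² = 144 + 169 = 313
|qB|² = (14−24)² + (9−19)² = 100 + 100 = 200
|qC|² = (14−22)² + (9−17)² = 64 + 64 = 128
|qD|² = (14−21)² + (9−2)² = 49 + 49 = 98
Sorted ascending: D, C, B, … — the second-nearest is C.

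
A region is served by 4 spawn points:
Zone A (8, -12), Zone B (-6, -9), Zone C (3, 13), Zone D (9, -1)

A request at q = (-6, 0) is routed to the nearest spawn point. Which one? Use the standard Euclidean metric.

Squared Euclidean distances:
d²(q, Zone A) = (-6−8)² + (0−(-12))² = 196 + 144 = 340
d²(q, Zone B) = (-6−(-6))² + (0−(-9))² = 0 + 81 = 81
d²(q, Zone C) = (-6−3)² + (0−13)² = 81 + 169 = 250
d²(q, Zone D) = (-6−9)² + (0−(-1))² = 225 + 1 = 226
Zone B is nearest.

Zone B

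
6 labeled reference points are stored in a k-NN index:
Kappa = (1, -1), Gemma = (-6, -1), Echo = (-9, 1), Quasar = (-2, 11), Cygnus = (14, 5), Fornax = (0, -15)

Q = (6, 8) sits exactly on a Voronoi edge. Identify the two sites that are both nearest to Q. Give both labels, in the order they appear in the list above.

Squared distances from Q to each site:
d²(Q, Kappa) = (6−1)² + (8−(-1))² = 25 + 81 = 106
d²(Q, Gemma) = (6−(-6))² + (8−(-1))² = 144 + 81 = 225
d²(Q, Echo) = (6−(-9))² + (8−1)² = 225 + 49 = 274
d²(Q, Quasar) = (6−(-2))² + (8−11)² = 64 + 9 = 73
d²(Q, Cygnus) = (6−14)² + (8−5)² = 64 + 9 = 73
d²(Q, Fornax) = (6−0)² + (8−(-15))² = 36 + 529 = 565
Q is equidistant from Quasar and Cygnus (both at squared distance 73), and every other site is strictly farther — so Q lies on the Quasar–Cygnus Voronoi edge.

Quasar and Cygnus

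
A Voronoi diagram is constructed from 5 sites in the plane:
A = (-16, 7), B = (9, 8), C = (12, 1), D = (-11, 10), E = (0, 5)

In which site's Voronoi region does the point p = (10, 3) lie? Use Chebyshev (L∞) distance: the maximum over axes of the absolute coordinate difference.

d(p,A) = max(26, 4) = 26
d(p,B) = max(1, 5) = 5
d(p,C) = max(2, 2) = 2
d(p,D) = max(21, 7) = 21
d(p,E) = max(10, 2) = 10
C is nearest.

C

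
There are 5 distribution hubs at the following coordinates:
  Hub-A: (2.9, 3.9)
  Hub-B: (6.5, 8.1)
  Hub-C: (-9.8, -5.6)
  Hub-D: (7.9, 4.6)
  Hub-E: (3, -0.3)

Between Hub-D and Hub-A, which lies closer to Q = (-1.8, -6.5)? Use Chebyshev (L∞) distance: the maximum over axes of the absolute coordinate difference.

Hub-A

d(Q, Hub-D) = max(9.7, 11.1) = 11.1
d(Q, Hub-A) = max(4.7, 10.4) = 10.4
11.1 > 10.4, so Hub-A is closer.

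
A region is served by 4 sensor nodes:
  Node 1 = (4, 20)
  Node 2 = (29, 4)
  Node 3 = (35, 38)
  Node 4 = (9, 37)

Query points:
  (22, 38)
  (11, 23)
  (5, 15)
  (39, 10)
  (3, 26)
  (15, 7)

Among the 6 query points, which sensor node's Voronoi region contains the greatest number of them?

(22, 38) — d² to each: Node 1:648, Node 2:1205, Node 3:169, Node 4:170 → nearest is Node 3
(11, 23) — d² to each: Node 1:58, Node 2:685, Node 3:801, Node 4:200 → nearest is Node 1
(5, 15) — d² to each: Node 1:26, Node 2:697, Node 3:1429, Node 4:500 → nearest is Node 1
(39, 10) — d² to each: Node 1:1325, Node 2:136, Node 3:800, Node 4:1629 → nearest is Node 2
(3, 26) — d² to each: Node 1:37, Node 2:1160, Node 3:1168, Node 4:157 → nearest is Node 1
(15, 7) — d² to each: Node 1:290, Node 2:205, Node 3:1361, Node 4:936 → nearest is Node 2
Tally — Node 1:3, Node 2:2, Node 3:1. Node 1 captures the most (3).

Node 1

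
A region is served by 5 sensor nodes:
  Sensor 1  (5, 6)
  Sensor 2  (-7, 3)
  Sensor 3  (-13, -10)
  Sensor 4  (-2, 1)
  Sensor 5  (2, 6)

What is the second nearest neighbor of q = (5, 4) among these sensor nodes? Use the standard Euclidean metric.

Squared Euclidean distances:
d²(q, Sensor 1) = (5−5)² + (4−6)² = 0 + 4 = 4
d²(q, Sensor 2) = (5−(-7))² + (4−3)² = 144 + 1 = 145
d²(q, Sensor 3) = (5−(-13))² + (4−(-10))² = 324 + 196 = 520
d²(q, Sensor 4) = (5−(-2))² + (4−1)² = 49 + 9 = 58
d²(q, Sensor 5) = (5−2)² + (4−6)² = 9 + 4 = 13
Sorted ascending: Sensor 1, Sensor 5, Sensor 4, … — the second-nearest is Sensor 5.

Sensor 5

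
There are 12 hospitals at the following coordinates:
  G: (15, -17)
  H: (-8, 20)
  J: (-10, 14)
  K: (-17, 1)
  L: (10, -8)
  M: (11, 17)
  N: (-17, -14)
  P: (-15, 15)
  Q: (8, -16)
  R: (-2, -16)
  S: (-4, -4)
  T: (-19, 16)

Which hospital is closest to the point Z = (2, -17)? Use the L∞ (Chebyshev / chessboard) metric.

d(Z,G) = max(13, 0) = 13
d(Z,H) = max(10, 37) = 37
d(Z,J) = max(12, 31) = 31
d(Z,K) = max(19, 18) = 19
d(Z,L) = max(8, 9) = 9
d(Z,M) = max(9, 34) = 34
d(Z,N) = max(19, 3) = 19
d(Z,P) = max(17, 32) = 32
d(Z,Q) = max(6, 1) = 6
d(Z,R) = max(4, 1) = 4
d(Z,S) = max(6, 13) = 13
d(Z,T) = max(21, 33) = 33
R is nearest.

R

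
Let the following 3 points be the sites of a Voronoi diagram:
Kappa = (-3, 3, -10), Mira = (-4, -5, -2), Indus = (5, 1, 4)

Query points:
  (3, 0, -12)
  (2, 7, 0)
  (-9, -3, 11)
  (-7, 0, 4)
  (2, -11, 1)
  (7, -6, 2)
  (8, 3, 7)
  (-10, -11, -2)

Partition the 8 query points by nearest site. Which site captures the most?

Mira

(3, 0, -12) — d² to each: Kappa:49, Mira:174, Indus:261 → nearest is Kappa
(2, 7, 0) — d² to each: Kappa:141, Mira:184, Indus:61 → nearest is Indus
(-9, -3, 11) — d² to each: Kappa:513, Mira:198, Indus:261 → nearest is Mira
(-7, 0, 4) — d² to each: Kappa:221, Mira:70, Indus:145 → nearest is Mira
(2, -11, 1) — d² to each: Kappa:342, Mira:81, Indus:162 → nearest is Mira
(7, -6, 2) — d² to each: Kappa:325, Mira:138, Indus:57 → nearest is Indus
(8, 3, 7) — d² to each: Kappa:410, Mira:289, Indus:22 → nearest is Indus
(-10, -11, -2) — d² to each: Kappa:309, Mira:72, Indus:405 → nearest is Mira
Tally — Kappa:1, Mira:4, Indus:3. Mira captures the most (4).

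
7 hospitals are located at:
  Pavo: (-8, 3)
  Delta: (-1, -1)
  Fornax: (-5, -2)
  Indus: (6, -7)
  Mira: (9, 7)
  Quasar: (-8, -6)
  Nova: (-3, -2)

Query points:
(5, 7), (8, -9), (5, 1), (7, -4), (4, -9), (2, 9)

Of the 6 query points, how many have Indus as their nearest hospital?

3

(5, 7) — d² to each: Pavo:185, Delta:100, Fornax:181, Indus:197, Mira:16, Quasar:338, Nova:145 → nearest is Mira
(8, -9) — d² to each: Pavo:400, Delta:145, Fornax:218, Indus:8, Mira:257, Quasar:265, Nova:170 → nearest is Indus
(5, 1) — d² to each: Pavo:173, Delta:40, Fornax:109, Indus:65, Mira:52, Quasar:218, Nova:73 → nearest is Delta
(7, -4) — d² to each: Pavo:274, Delta:73, Fornax:148, Indus:10, Mira:125, Quasar:229, Nova:104 → nearest is Indus
(4, -9) — d² to each: Pavo:288, Delta:89, Fornax:130, Indus:8, Mira:281, Quasar:153, Nova:98 → nearest is Indus
(2, 9) — d² to each: Pavo:136, Delta:109, Fornax:170, Indus:272, Mira:53, Quasar:325, Nova:146 → nearest is Mira
3 of the 6 points have Indus as nearest.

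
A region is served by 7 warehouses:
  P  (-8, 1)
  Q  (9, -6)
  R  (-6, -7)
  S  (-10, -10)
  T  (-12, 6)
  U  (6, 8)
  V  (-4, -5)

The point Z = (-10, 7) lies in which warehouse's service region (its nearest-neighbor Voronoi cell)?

Compare squared distances (the ordering matches that of the actual distances):
|ZP|² = (-10−(-8))² + (7−1)² = 4 + 36 = 40
|ZQ|² = (-10−9)² + (7−(-6))² = 361 + 169 = 530
|ZR|² = (-10−(-6))² + (7−(-7))² = 16 + 196 = 212
|ZS|² = (-10−(-10))² + (7−(-10))² = 0 + 289 = 289
|ZT|² = (-10−(-12))² + (7−6)² = 4 + 1 = 5
|ZU|² = (-10−6)² + (7−8)² = 256 + 1 = 257
|ZV|² = (-10−(-4))² + (7−(-5))² = 36 + 144 = 180
Minimum is at T.

T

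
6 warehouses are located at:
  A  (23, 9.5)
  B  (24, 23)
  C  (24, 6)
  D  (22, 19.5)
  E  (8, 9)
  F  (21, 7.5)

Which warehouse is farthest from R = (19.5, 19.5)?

Since √ is increasing, it suffices to compare squared distances:
|RA|² = (19.5−23)² + (19.5−9.5)² = 12.25 + 100 = 112.25
|RB|² = (19.5−24)² + (19.5−23)² = 20.25 + 12.25 = 32.5
|RC|² = (19.5−24)² + (19.5−6)² = 20.25 + 182.25 = 202.5
|RD|² = (19.5−22)² + (19.5−19.5)² = 6.25 + 0 = 6.25
|RE|² = (19.5−8)² + (19.5−9)² = 132.25 + 110.25 = 242.5
|RF|² = (19.5−21)² + (19.5−7.5)² = 2.25 + 144 = 146.25
The largest is to E.

E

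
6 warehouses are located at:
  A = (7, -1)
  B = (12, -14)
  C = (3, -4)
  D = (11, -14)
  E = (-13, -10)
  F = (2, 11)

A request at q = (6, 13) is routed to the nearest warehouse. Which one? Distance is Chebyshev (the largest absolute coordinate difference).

F

d(q,A) = max(1, 14) = 14
d(q,B) = max(6, 27) = 27
d(q,C) = max(3, 17) = 17
d(q,D) = max(5, 27) = 27
d(q,E) = max(19, 23) = 23
d(q,F) = max(4, 2) = 4
F is nearest.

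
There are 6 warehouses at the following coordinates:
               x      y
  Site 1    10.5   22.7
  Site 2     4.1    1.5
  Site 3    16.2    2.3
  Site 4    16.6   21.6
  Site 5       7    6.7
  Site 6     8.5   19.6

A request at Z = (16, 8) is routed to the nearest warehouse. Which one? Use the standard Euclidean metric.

Site 3

Squared Euclidean distances:
d²(Z, Site 1) = 30.25 + 216.09 = 246.34
d²(Z, Site 2) = 141.61 + 42.25 = 183.86
d²(Z, Site 3) = 0.04 + 32.49 = 32.53
d²(Z, Site 4) = 0.36 + 184.96 = 185.32
d²(Z, Site 5) = 81 + 1.69 = 82.69
d²(Z, Site 6) = 56.25 + 134.56 = 190.81
The smallest is to Site 3, so Z lies in the Voronoi region of Site 3.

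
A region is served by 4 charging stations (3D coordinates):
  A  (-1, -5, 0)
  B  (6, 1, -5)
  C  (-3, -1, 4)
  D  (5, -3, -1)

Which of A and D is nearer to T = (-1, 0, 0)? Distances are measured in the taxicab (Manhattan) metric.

A

d(T,A) = |-1−(-1)| + |0−(-5)| + |0−0| = 0 + 5 + 0 = 5
d(T,D) = |-1−5| + |0−(-3)| + |0−(-1)| = 6 + 3 + 1 = 10
5 < 10, so A is closer.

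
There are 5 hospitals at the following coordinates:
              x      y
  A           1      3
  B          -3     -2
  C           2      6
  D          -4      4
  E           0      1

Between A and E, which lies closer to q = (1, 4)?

Compare squared distances:
|qA|² = (1−1)² + (4−3)² = 0 + 1 = 1
|qE|² = (1−0)² + (4−1)² = 1 + 9 = 10
1 < 10, so A is closer.

A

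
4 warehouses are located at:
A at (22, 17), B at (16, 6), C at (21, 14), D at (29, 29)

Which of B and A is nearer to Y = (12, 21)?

Compare squared distances:
|YB|² = (12−16)² + (21−6)² = 16 + 225 = 241
|YA|² = (12−22)² + (21−17)² = 100 + 16 = 116
241 > 116, so A is closer.

A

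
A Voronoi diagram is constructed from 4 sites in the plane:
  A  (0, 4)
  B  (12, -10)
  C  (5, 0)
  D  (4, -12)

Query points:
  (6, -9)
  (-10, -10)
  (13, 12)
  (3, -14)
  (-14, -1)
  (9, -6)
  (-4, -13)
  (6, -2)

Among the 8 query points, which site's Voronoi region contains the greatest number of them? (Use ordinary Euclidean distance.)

(6, -9) — d² to each: A:205, B:37, C:82, D:13 → nearest is D
(-10, -10) — d² to each: A:296, B:484, C:325, D:200 → nearest is D
(13, 12) — d² to each: A:233, B:485, C:208, D:657 → nearest is C
(3, -14) — d² to each: A:333, B:97, C:200, D:5 → nearest is D
(-14, -1) — d² to each: A:221, B:757, C:362, D:445 → nearest is A
(9, -6) — d² to each: A:181, B:25, C:52, D:61 → nearest is B
(-4, -13) — d² to each: A:305, B:265, C:250, D:65 → nearest is D
(6, -2) — d² to each: A:72, B:100, C:5, D:104 → nearest is C
Tally — A:1, B:1, C:2, D:4. D captures the most (4).

D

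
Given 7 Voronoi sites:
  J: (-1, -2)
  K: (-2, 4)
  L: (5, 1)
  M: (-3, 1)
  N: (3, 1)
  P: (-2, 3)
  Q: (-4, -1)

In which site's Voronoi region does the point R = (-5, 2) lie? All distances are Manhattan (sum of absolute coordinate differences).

d(R,J) = |-5−(-1)| + |2−(-2)| = 4 + 4 = 8
d(R,K) = |-5−(-2)| + |2−4| = 3 + 2 = 5
d(R,L) = |-5−5| + |2−1| = 10 + 1 = 11
d(R,M) = |-5−(-3)| + |2−1| = 2 + 1 = 3
d(R,N) = |-5−3| + |2−1| = 8 + 1 = 9
d(R,P) = |-5−(-2)| + |2−3| = 3 + 1 = 4
d(R,Q) = |-5−(-4)| + |2−(-1)| = 1 + 3 = 4
Minimum is at M.

M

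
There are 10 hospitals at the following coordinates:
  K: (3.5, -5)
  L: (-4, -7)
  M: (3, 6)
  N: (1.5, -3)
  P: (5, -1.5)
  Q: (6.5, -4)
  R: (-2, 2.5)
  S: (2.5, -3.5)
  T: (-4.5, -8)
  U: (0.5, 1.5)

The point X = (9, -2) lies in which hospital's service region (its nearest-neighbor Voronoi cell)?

Q

Since √ is increasing, it suffices to compare squared distances:
|XK|² = 30.25 + 9 = 39.25
|XL|² = 169 + 25 = 194
|XM|² = 36 + 64 = 100
|XN|² = 56.25 + 1 = 57.25
|XP|² = 16 + 0.25 = 16.25
|XQ|² = 6.25 + 4 = 10.25
|XR|² = 121 + 20.25 = 141.25
|XS|² = 42.25 + 2.25 = 44.5
|XT|² = 182.25 + 36 = 218.25
|XU|² = 72.25 + 12.25 = 84.5
Q is nearest.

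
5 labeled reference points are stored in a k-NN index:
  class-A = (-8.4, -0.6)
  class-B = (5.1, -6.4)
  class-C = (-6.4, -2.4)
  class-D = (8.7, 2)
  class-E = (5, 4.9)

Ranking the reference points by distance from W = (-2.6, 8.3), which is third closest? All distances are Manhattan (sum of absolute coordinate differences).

d(W, class-A) = |-2.6−(-8.4)| + |8.3−(-0.6)| = 5.8 + 8.9 = 14.7
d(W, class-B) = |-2.6−5.1| + |8.3−(-6.4)| = 7.7 + 14.7 = 22.4
d(W, class-C) = |-2.6−(-6.4)| + |8.3−(-2.4)| = 3.8 + 10.7 = 14.5
d(W, class-D) = |-2.6−8.7| + |8.3−2| = 11.3 + 6.3 = 17.6
d(W, class-E) = |-2.6−5| + |8.3−4.9| = 7.6 + 3.4 = 11
Sorted ascending: class-E, class-C, class-A, class-D, … — the third-nearest is class-A.

class-A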